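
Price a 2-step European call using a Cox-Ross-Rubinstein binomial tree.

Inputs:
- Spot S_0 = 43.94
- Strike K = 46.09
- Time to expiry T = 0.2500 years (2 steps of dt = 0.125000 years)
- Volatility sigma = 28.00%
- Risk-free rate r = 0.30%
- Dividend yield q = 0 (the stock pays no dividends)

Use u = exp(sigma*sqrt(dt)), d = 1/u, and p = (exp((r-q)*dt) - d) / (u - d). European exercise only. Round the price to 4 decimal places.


Answer: Price = V(0,0) = 1.6997

Derivation:
dt = T/N = 0.125000
u = exp(sigma*sqrt(dt)) = 1.104061; d = 1/u = 0.905747
p = (exp((r-q)*dt) - d) / (u - d) = 0.477163
Discount per step: exp(-r*dt) = 0.999625
Stock lattice S(k, i) with i counting down-moves:
  k=0: S(0,0) = 43.9400
  k=1: S(1,0) = 48.5124; S(1,1) = 39.7985
  k=2: S(2,0) = 53.5607; S(2,1) = 43.9400; S(2,2) = 36.0474
Terminal payoffs V(N, i) = max(S_T - K, 0):
  V(2,0) = 7.470667; V(2,1) = 0.000000; V(2,2) = 0.000000
Backward induction: V(k, i) = exp(-r*dt) * [p * V(k+1, i) + (1-p) * V(k+1, i+1)].
  V(1,0) = exp(-r*dt) * [p*7.470667 + (1-p)*0.000000] = 3.563387
  V(1,1) = exp(-r*dt) * [p*0.000000 + (1-p)*0.000000] = 0.000000
  V(0,0) = exp(-r*dt) * [p*3.563387 + (1-p)*0.000000] = 1.699678


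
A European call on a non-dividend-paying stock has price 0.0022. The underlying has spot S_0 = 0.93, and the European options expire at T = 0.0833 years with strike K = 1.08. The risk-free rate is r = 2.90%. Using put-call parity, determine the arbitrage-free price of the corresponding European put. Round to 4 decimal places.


Put-call parity: C - P = S_0 * exp(-qT) - K * exp(-rT).
S_0 * exp(-qT) = 0.9300 * 1.00000000 = 0.93000000
K * exp(-rT) = 1.0800 * 0.99758722 = 1.07739419
P = C - S*exp(-qT) + K*exp(-rT)
P = 0.0022 - 0.93000000 + 1.07739419 = 0.1496

Answer: Put price = 0.1496


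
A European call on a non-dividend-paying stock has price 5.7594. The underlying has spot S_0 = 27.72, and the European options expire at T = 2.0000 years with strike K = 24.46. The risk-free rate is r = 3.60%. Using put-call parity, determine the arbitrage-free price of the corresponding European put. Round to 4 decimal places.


Answer: Put price = 0.8002

Derivation:
Put-call parity: C - P = S_0 * exp(-qT) - K * exp(-rT).
S_0 * exp(-qT) = 27.7200 * 1.00000000 = 27.72000000
K * exp(-rT) = 24.4600 * 0.93053090 = 22.76078571
P = C - S*exp(-qT) + K*exp(-rT)
P = 5.7594 - 27.72000000 + 22.76078571 = 0.8002


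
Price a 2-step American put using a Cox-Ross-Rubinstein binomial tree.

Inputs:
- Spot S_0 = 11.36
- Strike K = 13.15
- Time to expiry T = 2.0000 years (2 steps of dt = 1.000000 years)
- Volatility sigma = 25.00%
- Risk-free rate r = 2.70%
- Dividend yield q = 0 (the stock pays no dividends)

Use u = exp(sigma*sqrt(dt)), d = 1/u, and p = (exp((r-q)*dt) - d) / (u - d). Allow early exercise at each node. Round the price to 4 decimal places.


dt = T/N = 1.000000
u = exp(sigma*sqrt(dt)) = 1.284025; d = 1/u = 0.778801
p = (exp((r-q)*dt) - d) / (u - d) = 0.491993
Discount per step: exp(-r*dt) = 0.973361
Stock lattice S(k, i) with i counting down-moves:
  k=0: S(0,0) = 11.3600
  k=1: S(1,0) = 14.5865; S(1,1) = 8.8472
  k=2: S(2,0) = 18.7295; S(2,1) = 11.3600; S(2,2) = 6.8902
Terminal payoffs V(N, i) = max(K - S_T, 0):
  V(2,0) = 0.000000; V(2,1) = 1.790000; V(2,2) = 6.259812
Backward induction: V(k, i) = exp(-r*dt) * [p * V(k+1, i) + (1-p) * V(k+1, i+1)]; then take max(V_cont, immediate exercise) for American.
  V(1,0) = exp(-r*dt) * [p*0.000000 + (1-p)*1.790000] = 0.885109; exercise = 0.000000; V(1,0) = max -> 0.885109
  V(1,1) = exp(-r*dt) * [p*1.790000 + (1-p)*6.259812] = 3.952523; exercise = 4.302823; V(1,1) = max -> 4.302823
  V(0,0) = exp(-r*dt) * [p*0.885109 + (1-p)*4.302823] = 2.551502; exercise = 1.790000; V(0,0) = max -> 2.551502

Answer: Price = V(0,0) = 2.5515


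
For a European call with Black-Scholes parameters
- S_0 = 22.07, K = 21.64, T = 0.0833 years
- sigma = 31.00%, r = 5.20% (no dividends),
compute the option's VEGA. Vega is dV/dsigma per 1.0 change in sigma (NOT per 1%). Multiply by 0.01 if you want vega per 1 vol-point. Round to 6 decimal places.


Answer: Vega = 2.419653

Derivation:
d1 = 0.3130601932; d2 = 0.2235888011
phi(d1) = 0.3798640416; exp(-qT) = 1.0000000000; exp(-rT) = 0.9956777678
Vega = S * exp(-qT) * phi(d1) * sqrt(T) = 22.0700 * 1.0000000000 * 0.3798640416 * 0.2886173938 = 2.419653


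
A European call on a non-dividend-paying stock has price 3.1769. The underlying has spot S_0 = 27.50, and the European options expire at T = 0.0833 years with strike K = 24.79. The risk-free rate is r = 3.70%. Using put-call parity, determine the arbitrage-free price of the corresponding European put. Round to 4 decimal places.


Answer: Put price = 0.3906

Derivation:
Put-call parity: C - P = S_0 * exp(-qT) - K * exp(-rT).
S_0 * exp(-qT) = 27.5000 * 1.00000000 = 27.50000000
K * exp(-rT) = 24.7900 * 0.99692264 = 24.71371236
P = C - S*exp(-qT) + K*exp(-rT)
P = 3.1769 - 27.50000000 + 24.71371236 = 0.3906


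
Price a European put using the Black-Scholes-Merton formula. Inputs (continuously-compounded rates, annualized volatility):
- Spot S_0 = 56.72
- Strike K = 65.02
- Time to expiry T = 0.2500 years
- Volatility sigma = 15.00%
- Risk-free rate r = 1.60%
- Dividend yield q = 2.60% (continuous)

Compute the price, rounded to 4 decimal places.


Answer: Price = 8.4643

Derivation:
d1 = (ln(S/K) + (r - q + 0.5*sigma^2) * T) / (sigma * sqrt(T)) = -1.81674044
d2 = d1 - sigma * sqrt(T) = -1.89174044
exp(-rT) = 0.99600799; exp(-qT) = 0.99352108
P = K * exp(-rT) * N(-d2) - S_0 * exp(-qT) * N(-d1)
N(-d1) = 0.96537157; N(-d2) = 0.97073721
P = 65.0200 * 0.99600799 * 0.97073721 - 56.7200 * 0.99352108 * 0.96537157 = 8.4643


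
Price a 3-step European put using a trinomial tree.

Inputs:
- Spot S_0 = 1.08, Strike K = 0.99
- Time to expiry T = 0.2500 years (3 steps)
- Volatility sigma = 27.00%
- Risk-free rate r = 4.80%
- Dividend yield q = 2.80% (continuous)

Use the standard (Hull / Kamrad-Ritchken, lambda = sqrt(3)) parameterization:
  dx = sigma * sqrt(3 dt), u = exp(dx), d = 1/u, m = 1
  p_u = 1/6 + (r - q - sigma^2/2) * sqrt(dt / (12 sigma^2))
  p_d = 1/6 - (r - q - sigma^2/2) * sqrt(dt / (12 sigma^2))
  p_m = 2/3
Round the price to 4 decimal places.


Answer: Price = V(0,0) = 0.0222

Derivation:
dt = T/N = 0.083333; dx = sigma*sqrt(3*dt) = 0.135000
u = exp(dx) = 1.144537; d = 1/u = 0.873716
p_u = 0.161590, p_m = 0.666667, p_d = 0.171744
Discount per step: exp(-r*dt) = 0.996008
Stock lattice S(k, j) with j the centered position index:
  k=0: S(0,+0) = 1.0800
  k=1: S(1,-1) = 0.9436; S(1,+0) = 1.0800; S(1,+1) = 1.2361
  k=2: S(2,-2) = 0.8244; S(2,-1) = 0.9436; S(2,+0) = 1.0800; S(2,+1) = 1.2361; S(2,+2) = 1.4148
  k=3: S(3,-3) = 0.7203; S(3,-2) = 0.8244; S(3,-1) = 0.9436; S(3,+0) = 1.0800; S(3,+1) = 1.2361; S(3,+2) = 1.4148; S(3,+3) = 1.6192
Terminal payoffs V(N, j) = max(K - S_T, 0):
  V(3,-3) = 0.269665; V(3,-2) = 0.165550; V(3,-1) = 0.046387; V(3,+0) = 0.000000; V(3,+1) = 0.000000; V(3,+2) = 0.000000; V(3,+3) = 0.000000
Backward induction: V(k, j) = exp(-r*dt) * [p_u * V(k+1, j+1) + p_m * V(k+1, j) + p_d * V(k+1, j-1)]
  V(2,-2) = exp(-r*dt) * [p_u*0.046387 + p_m*0.165550 + p_d*0.269665] = 0.163520
  V(2,-1) = exp(-r*dt) * [p_u*0.000000 + p_m*0.046387 + p_d*0.165550] = 0.059120
  V(2,+0) = exp(-r*dt) * [p_u*0.000000 + p_m*0.000000 + p_d*0.046387] = 0.007935
  V(2,+1) = exp(-r*dt) * [p_u*0.000000 + p_m*0.000000 + p_d*0.000000] = 0.000000
  V(2,+2) = exp(-r*dt) * [p_u*0.000000 + p_m*0.000000 + p_d*0.000000] = 0.000000
  V(1,-1) = exp(-r*dt) * [p_u*0.007935 + p_m*0.059120 + p_d*0.163520] = 0.068504
  V(1,+0) = exp(-r*dt) * [p_u*0.000000 + p_m*0.007935 + p_d*0.059120] = 0.015382
  V(1,+1) = exp(-r*dt) * [p_u*0.000000 + p_m*0.000000 + p_d*0.007935] = 0.001357
  V(0,+0) = exp(-r*dt) * [p_u*0.001357 + p_m*0.015382 + p_d*0.068504] = 0.022150


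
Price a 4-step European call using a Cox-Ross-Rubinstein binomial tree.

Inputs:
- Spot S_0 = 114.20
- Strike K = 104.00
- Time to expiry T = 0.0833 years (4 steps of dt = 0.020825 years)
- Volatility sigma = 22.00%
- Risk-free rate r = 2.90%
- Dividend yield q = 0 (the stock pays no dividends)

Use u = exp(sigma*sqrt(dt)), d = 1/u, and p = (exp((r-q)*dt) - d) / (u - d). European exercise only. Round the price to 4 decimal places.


dt = T/N = 0.020825
u = exp(sigma*sqrt(dt)) = 1.032257; d = 1/u = 0.968751
p = (exp((r-q)*dt) - d) / (u - d) = 0.501576
Discount per step: exp(-r*dt) = 0.999396
Stock lattice S(k, i) with i counting down-moves:
  k=0: S(0,0) = 114.2000
  k=1: S(1,0) = 117.8838; S(1,1) = 110.6313
  k=2: S(2,0) = 121.6864; S(2,1) = 114.2000; S(2,2) = 107.1742
  k=3: S(3,0) = 125.6117; S(3,1) = 117.8838; S(3,2) = 110.6313; S(3,3) = 103.8251
  k=4: S(4,0) = 129.6635; S(4,1) = 121.6864; S(4,2) = 114.2000; S(4,3) = 107.1742; S(4,4) = 100.5806
Terminal payoffs V(N, i) = max(S_T - K, 0):
  V(4,0) = 25.663541; V(4,1) = 17.686385; V(4,2) = 10.200000; V(4,3) = 3.174192; V(4,4) = 0.000000
Backward induction: V(k, i) = exp(-r*dt) * [p * V(k+1, i) + (1-p) * V(k+1, i+1)].
  V(3,0) = exp(-r*dt) * [p*25.663541 + (1-p)*17.686385] = 21.674443
  V(3,1) = exp(-r*dt) * [p*17.686385 + (1-p)*10.200000] = 13.946568
  V(3,2) = exp(-r*dt) * [p*10.200000 + (1-p)*3.174192] = 6.694126
  V(3,3) = exp(-r*dt) * [p*3.174192 + (1-p)*0.000000] = 1.591138
  V(2,0) = exp(-r*dt) * [p*21.674443 + (1-p)*13.946568] = 17.811926
  V(2,1) = exp(-r*dt) * [p*13.946568 + (1-p)*6.694126] = 10.325541
  V(2,2) = exp(-r*dt) * [p*6.694126 + (1-p)*1.591138] = 4.148169
  V(1,0) = exp(-r*dt) * [p*17.811926 + (1-p)*10.325541] = 14.072032
  V(1,1) = exp(-r*dt) * [p*10.325541 + (1-p)*4.148169] = 7.242217
  V(0,0) = exp(-r*dt) * [p*14.072032 + (1-p)*7.242217] = 10.661449

Answer: Price = V(0,0) = 10.6614


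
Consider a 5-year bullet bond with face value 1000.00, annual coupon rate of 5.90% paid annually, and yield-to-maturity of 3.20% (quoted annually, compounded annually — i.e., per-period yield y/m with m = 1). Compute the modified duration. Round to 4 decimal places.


Answer: Modified duration = 4.3667

Derivation:
Coupon per period c = face * coupon_rate / m = 59.000000
Periods per year m = 1; per-period yield y/m = 0.032000
Number of cashflows N = 5
Cashflows (t years, CF_t, discount factor 1/(1+y/m)^(m*t), PV):
  t = 1.0000: CF_t = 59.000000, DF = 0.968992, PV = 57.170543
  t = 2.0000: CF_t = 59.000000, DF = 0.938946, PV = 55.397813
  t = 3.0000: CF_t = 59.000000, DF = 0.909831, PV = 53.680051
  t = 4.0000: CF_t = 59.000000, DF = 0.881620, PV = 52.015553
  t = 5.0000: CF_t = 1059.000000, DF = 0.854283, PV = 904.685175
Price P = sum_t PV_t = 1122.949135
First compute Macaulay numerator sum_t t * PV_t:
  t * PV_t at t = 1.0000: 57.170543
  t * PV_t at t = 2.0000: 110.795625
  t * PV_t at t = 3.0000: 161.040153
  t * PV_t at t = 4.0000: 208.062213
  t * PV_t at t = 5.0000: 4523.425875
Macaulay duration D = 5060.494409 / 1122.949135 = 4.506432
Modified duration = D / (1 + y/m) = 4.506432 / (1 + 0.032000) = 4.366698


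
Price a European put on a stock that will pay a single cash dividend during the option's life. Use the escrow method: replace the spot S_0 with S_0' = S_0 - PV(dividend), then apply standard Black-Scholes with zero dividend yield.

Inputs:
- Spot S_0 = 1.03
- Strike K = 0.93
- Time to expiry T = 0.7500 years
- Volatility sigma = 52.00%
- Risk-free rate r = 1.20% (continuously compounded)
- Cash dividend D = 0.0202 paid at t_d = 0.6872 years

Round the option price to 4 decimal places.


PV(D) = D * exp(-r * t_d) = 0.0202 * 0.99178751 = 0.02003411
S_0' = S_0 - PV(D) = 1.0300 - 0.02003411 = 1.00996589
d1 = (ln(S_0'/K) + (r + sigma^2/2)*T) / (sigma*sqrt(T)) = 0.42832118
d2 = d1 - sigma*sqrt(T) = -0.02201203
exp(-rT) = 0.99104038
N(-d1) = 0.33420865; N(-d2) = 0.50878082
P = K * exp(-rT) * N(-d2) - S_0' * N(-d1) = 0.9300 * 0.99104038 * 0.50878082 - 1.00996589 * 0.33420865 = 0.1314

Answer: Price = 0.1314


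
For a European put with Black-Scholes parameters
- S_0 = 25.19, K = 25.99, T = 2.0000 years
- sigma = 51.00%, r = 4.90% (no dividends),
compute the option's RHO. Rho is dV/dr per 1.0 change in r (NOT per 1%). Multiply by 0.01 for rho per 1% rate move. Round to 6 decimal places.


d1 = 0.4531517956; d2 = -0.2680971212
phi(d1) = 0.3600141985; exp(-qT) = 1.0000000000; exp(-rT) = 0.9066489038
N(-d2) = 0.6056877192
Rho = -K*T*exp(-rT)*N(-d2) = -25.9900 * 2.0000 * 0.9066489038 * 0.6056877192 = -28.544615

Answer: Rho = -28.544615


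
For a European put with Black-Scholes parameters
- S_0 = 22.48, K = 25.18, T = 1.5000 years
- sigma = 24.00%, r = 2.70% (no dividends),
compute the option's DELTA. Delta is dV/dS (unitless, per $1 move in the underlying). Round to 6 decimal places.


Answer: Delta = -0.540274

Derivation:
d1 = -0.1011231138; d2 = -0.3950618829
phi(d1) = 0.3969077174; exp(-qT) = 1.0000000000; exp(-rT) = 0.9603091645
N(-d1) = 0.5402736350
Delta = -exp(-qT) * N(-d1) = -1.0000000000 * 0.5402736350 = -0.540274


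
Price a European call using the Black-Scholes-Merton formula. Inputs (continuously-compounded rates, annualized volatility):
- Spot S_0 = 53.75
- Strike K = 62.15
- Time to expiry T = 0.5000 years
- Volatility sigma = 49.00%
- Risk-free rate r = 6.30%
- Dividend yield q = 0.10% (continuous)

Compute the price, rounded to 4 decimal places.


d1 = (ln(S/K) + (r - q + 0.5*sigma^2) * T) / (sigma * sqrt(T)) = -0.15637782
d2 = d1 - sigma * sqrt(T) = -0.50286014
exp(-rT) = 0.96899096; exp(-qT) = 0.99950012
C = S_0 * exp(-qT) * N(d1) - K * exp(-rT) * N(d2)
N(d1) = 0.43786761; N(d2) = 0.30753130
C = 53.7500 * 0.99950012 * 0.43786761 - 62.1500 * 0.96899096 * 0.30753130 = 5.0032

Answer: Price = 5.0032


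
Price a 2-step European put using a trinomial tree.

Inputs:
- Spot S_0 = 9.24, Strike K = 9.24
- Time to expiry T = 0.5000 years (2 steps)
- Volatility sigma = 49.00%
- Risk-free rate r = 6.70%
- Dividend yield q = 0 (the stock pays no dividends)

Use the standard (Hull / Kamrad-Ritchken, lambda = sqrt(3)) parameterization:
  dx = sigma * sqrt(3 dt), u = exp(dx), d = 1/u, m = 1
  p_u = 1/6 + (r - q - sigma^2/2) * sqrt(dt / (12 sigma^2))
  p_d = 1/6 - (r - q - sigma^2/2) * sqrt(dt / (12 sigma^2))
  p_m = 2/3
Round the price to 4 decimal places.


dt = T/N = 0.250000; dx = sigma*sqrt(3*dt) = 0.424352
u = exp(dx) = 1.528600; d = 1/u = 0.654193
p_u = 0.151040, p_m = 0.666667, p_d = 0.182293
Discount per step: exp(-r*dt) = 0.983390
Stock lattice S(k, j) with j the centered position index:
  k=0: S(0,+0) = 9.2400
  k=1: S(1,-1) = 6.0447; S(1,+0) = 9.2400; S(1,+1) = 14.1243
  k=2: S(2,-2) = 3.9544; S(2,-1) = 6.0447; S(2,+0) = 9.2400; S(2,+1) = 14.1243; S(2,+2) = 21.5904
Terminal payoffs V(N, j) = max(K - S_T, 0):
  V(2,-2) = 5.285568; V(2,-1) = 3.195254; V(2,+0) = 0.000000; V(2,+1) = 0.000000; V(2,+2) = 0.000000
Backward induction: V(k, j) = exp(-r*dt) * [p_u * V(k+1, j+1) + p_m * V(k+1, j) + p_d * V(k+1, j-1)]
  V(1,-1) = exp(-r*dt) * [p_u*0.000000 + p_m*3.195254 + p_d*5.285568] = 3.042306
  V(1,+0) = exp(-r*dt) * [p_u*0.000000 + p_m*0.000000 + p_d*3.195254] = 0.572799
  V(1,+1) = exp(-r*dt) * [p_u*0.000000 + p_m*0.000000 + p_d*0.000000] = 0.000000
  V(0,+0) = exp(-r*dt) * [p_u*0.000000 + p_m*0.572799 + p_d*3.042306] = 0.920903

Answer: Price = V(0,0) = 0.9209


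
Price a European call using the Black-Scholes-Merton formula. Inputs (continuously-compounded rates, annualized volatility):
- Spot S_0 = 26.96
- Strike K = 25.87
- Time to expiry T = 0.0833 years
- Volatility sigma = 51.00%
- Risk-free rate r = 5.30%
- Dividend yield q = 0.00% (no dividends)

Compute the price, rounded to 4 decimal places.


d1 = (ln(S/K) + (r - q + 0.5*sigma^2) * T) / (sigma * sqrt(T)) = 0.38396959
d2 = d1 - sigma * sqrt(T) = 0.23677472
exp(-rT) = 0.99559483; exp(-qT) = 1.00000000
C = S_0 * exp(-qT) * N(d1) - K * exp(-rT) * N(d2)
N(d1) = 0.64949951; N(d2) = 0.59358422
C = 26.9600 * 1.00000000 * 0.64949951 - 25.8700 * 0.99559483 * 0.59358422 = 2.2221

Answer: Price = 2.2221


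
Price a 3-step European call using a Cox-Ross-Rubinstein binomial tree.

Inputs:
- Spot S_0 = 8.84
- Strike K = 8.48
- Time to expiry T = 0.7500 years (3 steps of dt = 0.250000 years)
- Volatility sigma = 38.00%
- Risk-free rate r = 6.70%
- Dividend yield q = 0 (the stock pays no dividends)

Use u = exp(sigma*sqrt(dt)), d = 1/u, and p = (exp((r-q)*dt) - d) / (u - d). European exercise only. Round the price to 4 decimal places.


dt = T/N = 0.250000
u = exp(sigma*sqrt(dt)) = 1.209250; d = 1/u = 0.826959
p = (exp((r-q)*dt) - d) / (u - d) = 0.496826
Discount per step: exp(-r*dt) = 0.983390
Stock lattice S(k, i) with i counting down-moves:
  k=0: S(0,0) = 8.8400
  k=1: S(1,0) = 10.6898; S(1,1) = 7.3103
  k=2: S(2,0) = 12.9266; S(2,1) = 8.8400; S(2,2) = 6.0453
  k=3: S(3,0) = 15.6315; S(3,1) = 10.6898; S(3,2) = 7.3103; S(3,3) = 4.9992
Terminal payoffs V(N, i) = max(S_T - K, 0):
  V(3,0) = 7.151481; V(3,1) = 2.209766; V(3,2) = 0.000000; V(3,3) = 0.000000
Backward induction: V(k, i) = exp(-r*dt) * [p * V(k+1, i) + (1-p) * V(k+1, i+1)].
  V(2,0) = exp(-r*dt) * [p*7.151481 + (1-p)*2.209766] = 4.587453
  V(2,1) = exp(-r*dt) * [p*2.209766 + (1-p)*0.000000] = 1.079634
  V(2,2) = exp(-r*dt) * [p*0.000000 + (1-p)*0.000000] = 0.000000
  V(1,0) = exp(-r*dt) * [p*4.587453 + (1-p)*1.079634] = 2.775529
  V(1,1) = exp(-r*dt) * [p*1.079634 + (1-p)*0.000000] = 0.527481
  V(0,0) = exp(-r*dt) * [p*2.775529 + (1-p)*0.527481] = 1.617056

Answer: Price = V(0,0) = 1.6171


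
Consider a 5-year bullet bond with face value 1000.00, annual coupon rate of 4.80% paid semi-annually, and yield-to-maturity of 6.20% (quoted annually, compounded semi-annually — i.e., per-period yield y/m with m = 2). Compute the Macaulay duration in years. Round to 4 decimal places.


Coupon per period c = face * coupon_rate / m = 24.000000
Periods per year m = 2; per-period yield y/m = 0.031000
Number of cashflows N = 10
Cashflows (t years, CF_t, discount factor 1/(1+y/m)^(m*t), PV):
  t = 0.5000: CF_t = 24.000000, DF = 0.969932, PV = 23.278371
  t = 1.0000: CF_t = 24.000000, DF = 0.940768, PV = 22.578439
  t = 1.5000: CF_t = 24.000000, DF = 0.912481, PV = 21.899553
  t = 2.0000: CF_t = 24.000000, DF = 0.885045, PV = 21.241079
  t = 2.5000: CF_t = 24.000000, DF = 0.858434, PV = 20.602405
  t = 3.0000: CF_t = 24.000000, DF = 0.832622, PV = 19.982934
  t = 3.5000: CF_t = 24.000000, DF = 0.807587, PV = 19.382089
  t = 4.0000: CF_t = 24.000000, DF = 0.783305, PV = 18.799310
  t = 4.5000: CF_t = 24.000000, DF = 0.759752, PV = 18.234055
  t = 5.0000: CF_t = 1024.000000, DF = 0.736908, PV = 754.593924
Price P = sum_t PV_t = 940.592158
Macaulay numerator sum_t t * PV_t:
  t * PV_t at t = 0.5000: 11.639185
  t * PV_t at t = 1.0000: 22.578439
  t * PV_t at t = 1.5000: 32.849329
  t * PV_t at t = 2.0000: 42.482159
  t * PV_t at t = 2.5000: 51.506012
  t * PV_t at t = 3.0000: 59.948801
  t * PV_t at t = 3.5000: 67.837312
  t * PV_t at t = 4.0000: 75.197242
  t * PV_t at t = 4.5000: 82.053246
  t * PV_t at t = 5.0000: 3772.969619
Macaulay duration D = (sum_t t * PV_t) / P = 4219.061344 / 940.592158 = 4.485537

Answer: Macaulay duration = 4.4855 years


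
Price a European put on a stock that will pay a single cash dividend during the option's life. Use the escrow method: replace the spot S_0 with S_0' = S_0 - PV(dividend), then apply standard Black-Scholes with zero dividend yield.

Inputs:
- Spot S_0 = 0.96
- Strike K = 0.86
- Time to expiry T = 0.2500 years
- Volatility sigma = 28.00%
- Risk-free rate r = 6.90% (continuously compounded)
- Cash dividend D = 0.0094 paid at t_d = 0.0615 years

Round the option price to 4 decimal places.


Answer: Price = 0.0141

Derivation:
PV(D) = D * exp(-r * t_d) = 0.0094 * 0.99576549 = 0.00936020
S_0' = S_0 - PV(D) = 0.9600 - 0.00936020 = 0.95063980
d1 = (ln(S_0'/K) + (r + sigma^2/2)*T) / (sigma*sqrt(T)) = 0.90894891
d2 = d1 - sigma*sqrt(T) = 0.76894891
exp(-rT) = 0.98289793
N(-d1) = 0.18168855; N(-d2) = 0.22096182
P = K * exp(-rT) * N(-d2) - S_0' * N(-d1) = 0.8600 * 0.98289793 * 0.22096182 - 0.95063980 * 0.18168855 = 0.0141


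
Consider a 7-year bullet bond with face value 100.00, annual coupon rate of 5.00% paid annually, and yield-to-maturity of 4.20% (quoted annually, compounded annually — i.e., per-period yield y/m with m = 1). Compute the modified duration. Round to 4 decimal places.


Answer: Modified duration = 5.8544

Derivation:
Coupon per period c = face * coupon_rate / m = 5.000000
Periods per year m = 1; per-period yield y/m = 0.042000
Number of cashflows N = 7
Cashflows (t years, CF_t, discount factor 1/(1+y/m)^(m*t), PV):
  t = 1.0000: CF_t = 5.000000, DF = 0.959693, PV = 4.798464
  t = 2.0000: CF_t = 5.000000, DF = 0.921010, PV = 4.605052
  t = 3.0000: CF_t = 5.000000, DF = 0.883887, PV = 4.419436
  t = 4.0000: CF_t = 5.000000, DF = 0.848260, PV = 4.241301
  t = 5.0000: CF_t = 5.000000, DF = 0.814069, PV = 4.070347
  t = 6.0000: CF_t = 5.000000, DF = 0.781257, PV = 3.906283
  t = 7.0000: CF_t = 105.000000, DF = 0.749766, PV = 78.725471
Price P = sum_t PV_t = 104.766355
First compute Macaulay numerator sum_t t * PV_t:
  t * PV_t at t = 1.0000: 4.798464
  t * PV_t at t = 2.0000: 9.210105
  t * PV_t at t = 3.0000: 13.258308
  t * PV_t at t = 4.0000: 16.965205
  t * PV_t at t = 5.0000: 20.351734
  t * PV_t at t = 6.0000: 23.437697
  t * PV_t at t = 7.0000: 551.078295
Macaulay duration D = 639.099809 / 104.766355 = 6.100239
Modified duration = D / (1 + y/m) = 6.100239 / (1 + 0.042000) = 5.854356


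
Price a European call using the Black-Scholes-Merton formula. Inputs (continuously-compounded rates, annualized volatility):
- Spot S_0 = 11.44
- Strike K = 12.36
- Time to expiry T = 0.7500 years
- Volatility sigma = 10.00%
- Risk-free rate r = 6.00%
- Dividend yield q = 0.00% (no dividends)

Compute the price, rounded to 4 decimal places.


Answer: Price = 0.2412

Derivation:
d1 = (ln(S/K) + (r - q + 0.5*sigma^2) * T) / (sigma * sqrt(T)) = -0.33023819
d2 = d1 - sigma * sqrt(T) = -0.41684073
exp(-rT) = 0.95599748; exp(-qT) = 1.00000000
C = S_0 * exp(-qT) * N(d1) - K * exp(-rT) * N(d2)
N(d1) = 0.37061000; N(d2) = 0.33839745
C = 11.4400 * 1.00000000 * 0.37061000 - 12.3600 * 0.95599748 * 0.33839745 = 0.2412


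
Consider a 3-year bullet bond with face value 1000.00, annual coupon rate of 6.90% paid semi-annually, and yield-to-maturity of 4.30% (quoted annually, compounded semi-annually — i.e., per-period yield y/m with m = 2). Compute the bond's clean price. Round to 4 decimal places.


Answer: Price = 1072.4514

Derivation:
Coupon per period c = face * coupon_rate / m = 34.500000
Periods per year m = 2; per-period yield y/m = 0.021500
Number of cashflows N = 6
Cashflows (t years, CF_t, discount factor 1/(1+y/m)^(m*t), PV):
  t = 0.5000: CF_t = 34.500000, DF = 0.978953, PV = 33.773862
  t = 1.0000: CF_t = 34.500000, DF = 0.958348, PV = 33.063007
  t = 1.5000: CF_t = 34.500000, DF = 0.938177, PV = 32.367114
  t = 2.0000: CF_t = 34.500000, DF = 0.918431, PV = 31.685868
  t = 2.5000: CF_t = 34.500000, DF = 0.899100, PV = 31.018961
  t = 3.0000: CF_t = 1034.500000, DF = 0.880177, PV = 910.542600
Price P = sum_t PV_t = 1072.451412


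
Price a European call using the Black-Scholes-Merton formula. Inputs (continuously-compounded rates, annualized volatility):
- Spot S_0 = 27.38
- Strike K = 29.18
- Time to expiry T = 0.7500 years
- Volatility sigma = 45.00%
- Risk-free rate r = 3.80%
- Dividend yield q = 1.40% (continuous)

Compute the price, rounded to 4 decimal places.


Answer: Price = 3.6796

Derivation:
d1 = (ln(S/K) + (r - q + 0.5*sigma^2) * T) / (sigma * sqrt(T)) = 0.07766459
d2 = d1 - sigma * sqrt(T) = -0.31204685
exp(-rT) = 0.97190229; exp(-qT) = 0.98955493
C = S_0 * exp(-qT) * N(d1) - K * exp(-rT) * N(d2)
N(d1) = 0.53095257; N(d2) = 0.37750246
C = 27.3800 * 0.98955493 * 0.53095257 - 29.1800 * 0.97190229 * 0.37750246 = 3.6796


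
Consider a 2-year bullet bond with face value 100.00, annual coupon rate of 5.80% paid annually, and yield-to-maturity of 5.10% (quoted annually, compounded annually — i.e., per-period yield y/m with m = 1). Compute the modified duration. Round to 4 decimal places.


Coupon per period c = face * coupon_rate / m = 5.800000
Periods per year m = 1; per-period yield y/m = 0.051000
Number of cashflows N = 2
Cashflows (t years, CF_t, discount factor 1/(1+y/m)^(m*t), PV):
  t = 1.0000: CF_t = 5.800000, DF = 0.951475, PV = 5.518554
  t = 2.0000: CF_t = 105.800000, DF = 0.905304, PV = 95.781192
Price P = sum_t PV_t = 101.299745
First compute Macaulay numerator sum_t t * PV_t:
  t * PV_t at t = 1.0000: 5.518554
  t * PV_t at t = 2.0000: 191.562383
Macaulay duration D = 197.080937 / 101.299745 = 1.945523
Modified duration = D / (1 + y/m) = 1.945523 / (1 + 0.051000) = 1.851116

Answer: Modified duration = 1.8511


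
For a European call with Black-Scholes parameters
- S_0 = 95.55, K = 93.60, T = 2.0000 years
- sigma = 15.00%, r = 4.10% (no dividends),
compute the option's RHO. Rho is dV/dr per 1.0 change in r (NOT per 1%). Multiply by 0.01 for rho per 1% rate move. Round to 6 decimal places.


Answer: Rho = 111.611967

Derivation:
d1 = 0.5898179763; d2 = 0.3776859419
phi(d1) = 0.3352491958; exp(-qT) = 1.0000000000; exp(-rT) = 0.9212719587
N(d2) = 0.6471680438
Rho = K*T*exp(-rT)*N(d2) = 93.6000 * 2.0000 * 0.9212719587 * 0.6471680438 = 111.611967


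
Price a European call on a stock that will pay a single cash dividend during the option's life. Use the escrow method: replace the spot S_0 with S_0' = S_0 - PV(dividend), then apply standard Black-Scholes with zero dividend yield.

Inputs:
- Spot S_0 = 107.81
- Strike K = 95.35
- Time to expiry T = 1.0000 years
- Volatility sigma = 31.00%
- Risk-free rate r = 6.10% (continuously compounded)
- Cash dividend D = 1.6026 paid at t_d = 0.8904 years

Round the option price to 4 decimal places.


PV(D) = D * exp(-r * t_d) = 1.6026 * 0.94713428 = 1.51787740
S_0' = S_0 - PV(D) = 107.8100 - 1.51787740 = 106.29212260
d1 = (ln(S_0'/K) + (r + sigma^2/2)*T) / (sigma*sqrt(T)) = 0.70221563
d2 = d1 - sigma*sqrt(T) = 0.39221563
exp(-rT) = 0.94082324
N(d1) = 0.75872765; N(d2) = 0.65255055
C = S_0' * N(d1) - K * exp(-rT) * N(d2) = 106.29212260 * 0.75872765 - 95.3500 * 0.94082324 * 0.65255055 = 22.1081

Answer: Price = 22.1081


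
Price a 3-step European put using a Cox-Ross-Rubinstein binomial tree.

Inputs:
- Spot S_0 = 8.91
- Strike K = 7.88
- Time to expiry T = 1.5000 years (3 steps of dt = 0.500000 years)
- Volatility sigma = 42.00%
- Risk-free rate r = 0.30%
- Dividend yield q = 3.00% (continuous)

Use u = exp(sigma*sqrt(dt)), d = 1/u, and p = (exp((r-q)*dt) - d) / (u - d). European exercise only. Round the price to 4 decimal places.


dt = T/N = 0.500000
u = exp(sigma*sqrt(dt)) = 1.345795; d = 1/u = 0.743055
p = (exp((r-q)*dt) - d) / (u - d) = 0.404048
Discount per step: exp(-r*dt) = 0.998501
Stock lattice S(k, i) with i counting down-moves:
  k=0: S(0,0) = 8.9100
  k=1: S(1,0) = 11.9910; S(1,1) = 6.6206
  k=2: S(2,0) = 16.1375; S(2,1) = 8.9100; S(2,2) = 4.9195
  k=3: S(3,0) = 21.7177; S(3,1) = 11.9910; S(3,2) = 6.6206; S(3,3) = 3.6555
Terminal payoffs V(N, i) = max(K - S_T, 0):
  V(3,0) = 0.000000; V(3,1) = 0.000000; V(3,2) = 1.259378; V(3,3) = 4.224548
Backward induction: V(k, i) = exp(-r*dt) * [p * V(k+1, i) + (1-p) * V(k+1, i+1)].
  V(2,0) = exp(-r*dt) * [p*0.000000 + (1-p)*0.000000] = 0.000000
  V(2,1) = exp(-r*dt) * [p*0.000000 + (1-p)*1.259378] = 0.749404
  V(2,2) = exp(-r*dt) * [p*1.259378 + (1-p)*4.224548] = 3.021942
  V(1,0) = exp(-r*dt) * [p*0.000000 + (1-p)*0.749404] = 0.445940
  V(1,1) = exp(-r*dt) * [p*0.749404 + (1-p)*3.021942] = 2.100576
  V(0,0) = exp(-r*dt) * [p*0.445940 + (1-p)*2.100576] = 1.429878

Answer: Price = V(0,0) = 1.4299


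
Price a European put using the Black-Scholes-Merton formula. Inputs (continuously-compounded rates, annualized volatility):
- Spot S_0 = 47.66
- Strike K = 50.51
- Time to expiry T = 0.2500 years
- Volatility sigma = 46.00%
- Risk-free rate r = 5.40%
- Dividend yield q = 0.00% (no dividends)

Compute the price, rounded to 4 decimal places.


d1 = (ln(S/K) + (r - q + 0.5*sigma^2) * T) / (sigma * sqrt(T)) = -0.07882115
d2 = d1 - sigma * sqrt(T) = -0.30882115
exp(-rT) = 0.98659072; exp(-qT) = 1.00000000
P = K * exp(-rT) * N(-d2) - S_0 * exp(-qT) * N(-d1)
N(-d1) = 0.53141256; N(-d2) = 0.62127121
P = 50.5100 * 0.98659072 * 0.62127121 - 47.6600 * 1.00000000 * 0.53141256 = 5.6325

Answer: Price = 5.6325


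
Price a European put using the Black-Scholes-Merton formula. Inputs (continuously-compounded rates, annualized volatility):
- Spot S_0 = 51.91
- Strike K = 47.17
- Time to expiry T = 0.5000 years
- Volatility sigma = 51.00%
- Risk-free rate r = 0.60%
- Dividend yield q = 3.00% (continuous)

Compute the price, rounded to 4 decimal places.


Answer: Price = 5.1556

Derivation:
d1 = (ln(S/K) + (r - q + 0.5*sigma^2) * T) / (sigma * sqrt(T)) = 0.41255758
d2 = d1 - sigma * sqrt(T) = 0.05193312
exp(-rT) = 0.99700450; exp(-qT) = 0.98511194
P = K * exp(-rT) * N(-d2) - S_0 * exp(-qT) * N(-d1)
N(-d1) = 0.33996539; N(-d2) = 0.47929099
P = 47.1700 * 0.99700450 * 0.47929099 - 51.9100 * 0.98511194 * 0.33996539 = 5.1556


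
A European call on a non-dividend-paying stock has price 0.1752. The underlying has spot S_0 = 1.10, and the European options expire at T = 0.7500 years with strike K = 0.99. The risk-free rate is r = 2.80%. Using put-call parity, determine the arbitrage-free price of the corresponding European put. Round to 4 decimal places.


Answer: Put price = 0.0446

Derivation:
Put-call parity: C - P = S_0 * exp(-qT) - K * exp(-rT).
S_0 * exp(-qT) = 1.1000 * 1.00000000 = 1.10000000
K * exp(-rT) = 0.9900 * 0.97921896 = 0.96942677
P = C - S*exp(-qT) + K*exp(-rT)
P = 0.1752 - 1.10000000 + 0.96942677 = 0.0446


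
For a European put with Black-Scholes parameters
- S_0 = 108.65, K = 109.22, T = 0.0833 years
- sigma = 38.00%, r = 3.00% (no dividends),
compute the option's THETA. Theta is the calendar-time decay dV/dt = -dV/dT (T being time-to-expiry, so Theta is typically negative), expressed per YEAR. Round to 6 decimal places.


d1 = 0.0299136691; d2 = -0.0797609406
phi(d1) = 0.3987638280; exp(-qT) = 1.0000000000; exp(-rT) = 0.9975041199
Theta = -S*exp(-qT)*phi(d1)*sigma/(2*sqrt(T)) + r*K*exp(-rT)*N(-d2) - q*S*exp(-qT)*N(-d1)
N(-d1) = 0.4880679522; N(-d2) = 0.5317863049; sqrt(T) = 0.2886173938
Term 1 = -108.6500 * 1.0000000000 * 0.3987638280 * 0.3800 / (2 * 0.2886173938) = -28.5217774817
Term 2 = 0.0300 * 109.2200 * 0.9975041199 * 0.5317863049 = 1.7381020578
Term 3 = 0 (no dividend yield, q = 0)
Theta = -28.5217774817 + (1.7381020578) + (0.0000000000) = -26.783675

Answer: Theta = -26.783675


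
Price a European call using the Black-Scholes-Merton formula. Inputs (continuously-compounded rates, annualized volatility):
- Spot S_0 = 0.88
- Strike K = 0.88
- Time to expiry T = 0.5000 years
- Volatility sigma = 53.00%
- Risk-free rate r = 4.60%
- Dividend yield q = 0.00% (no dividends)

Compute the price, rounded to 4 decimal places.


d1 = (ln(S/K) + (r - q + 0.5*sigma^2) * T) / (sigma * sqrt(T)) = 0.24875483
d2 = d1 - sigma * sqrt(T) = -0.12601177
exp(-rT) = 0.97726248; exp(-qT) = 1.00000000
C = S_0 * exp(-qT) * N(d1) - K * exp(-rT) * N(d2)
N(d1) = 0.59822478; N(d2) = 0.44986131
C = 0.8800 * 1.00000000 * 0.59822478 - 0.8800 * 0.97726248 * 0.44986131 = 0.1396

Answer: Price = 0.1396


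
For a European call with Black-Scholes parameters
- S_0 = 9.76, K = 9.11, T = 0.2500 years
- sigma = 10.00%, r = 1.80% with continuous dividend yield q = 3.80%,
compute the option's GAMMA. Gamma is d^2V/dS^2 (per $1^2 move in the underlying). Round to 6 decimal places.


Answer: Gamma = 0.346312

Derivation:
d1 = 1.3033937831; d2 = 1.2533937831
phi(d1) = 0.1706132107; exp(-qT) = 0.9905449824; exp(-rT) = 0.9955101098
Gamma = exp(-qT) * phi(d1) / (S * sigma * sqrt(T)) = 0.9905449824 * 0.1706132107 / (9.7600 * 0.1000 * 0.5000000000) = 0.346312


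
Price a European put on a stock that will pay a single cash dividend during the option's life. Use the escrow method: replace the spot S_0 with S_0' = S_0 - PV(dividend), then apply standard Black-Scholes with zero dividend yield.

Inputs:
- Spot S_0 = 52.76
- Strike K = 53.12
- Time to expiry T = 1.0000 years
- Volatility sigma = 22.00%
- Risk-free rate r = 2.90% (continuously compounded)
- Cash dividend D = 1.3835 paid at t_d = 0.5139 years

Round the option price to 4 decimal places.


Answer: Price = 4.6139

Derivation:
PV(D) = D * exp(-r * t_d) = 1.3835 * 0.98520740 = 1.36303444
S_0' = S_0 - PV(D) = 52.7600 - 1.36303444 = 51.39696556
d1 = (ln(S_0'/K) + (r + sigma^2/2)*T) / (sigma*sqrt(T)) = 0.09193468
d2 = d1 - sigma*sqrt(T) = -0.12806532
exp(-rT) = 0.97141646
N(-d1) = 0.46337497; N(-d2) = 0.55095136
P = K * exp(-rT) * N(-d2) - S_0' * N(-d1) = 53.1200 * 0.97141646 * 0.55095136 - 51.39696556 * 0.46337497 = 4.6139


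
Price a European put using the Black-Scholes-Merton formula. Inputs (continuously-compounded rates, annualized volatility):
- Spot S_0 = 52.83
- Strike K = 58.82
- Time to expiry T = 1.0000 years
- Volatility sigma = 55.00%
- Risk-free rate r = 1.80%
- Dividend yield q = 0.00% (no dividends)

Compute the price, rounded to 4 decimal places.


Answer: Price = 14.6069

Derivation:
d1 = (ln(S/K) + (r - q + 0.5*sigma^2) * T) / (sigma * sqrt(T)) = 0.11244960
d2 = d1 - sigma * sqrt(T) = -0.43755040
exp(-rT) = 0.98216103; exp(-qT) = 1.00000000
P = K * exp(-rT) * N(-d2) - S_0 * exp(-qT) * N(-d1)
N(-d1) = 0.45523347; N(-d2) = 0.66914388
P = 58.8200 * 0.98216103 * 0.66914388 - 52.8300 * 1.00000000 * 0.45523347 = 14.6069


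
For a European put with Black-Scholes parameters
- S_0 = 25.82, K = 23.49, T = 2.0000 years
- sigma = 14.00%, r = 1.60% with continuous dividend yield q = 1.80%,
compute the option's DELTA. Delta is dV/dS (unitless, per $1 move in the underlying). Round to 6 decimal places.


Answer: Delta = -0.278729

Derivation:
d1 = 0.5564656957; d2 = 0.3584757970
phi(d1) = 0.3417193242; exp(-qT) = 0.9646402935; exp(-rT) = 0.9685065821
N(-d1) = 0.2889462695
Delta = -exp(-qT) * N(-d1) = -0.9646402935 * 0.2889462695 = -0.278729


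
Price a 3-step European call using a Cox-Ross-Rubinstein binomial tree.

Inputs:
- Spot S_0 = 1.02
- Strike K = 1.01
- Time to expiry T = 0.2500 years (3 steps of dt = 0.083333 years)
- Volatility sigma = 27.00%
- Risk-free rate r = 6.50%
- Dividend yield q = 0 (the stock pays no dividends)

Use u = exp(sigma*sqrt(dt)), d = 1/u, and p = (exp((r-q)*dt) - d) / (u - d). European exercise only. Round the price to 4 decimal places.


Answer: Price = V(0,0) = 0.0727

Derivation:
dt = T/N = 0.083333
u = exp(sigma*sqrt(dt)) = 1.081060; d = 1/u = 0.925018
p = (exp((r-q)*dt) - d) / (u - d) = 0.515331
Discount per step: exp(-r*dt) = 0.994598
Stock lattice S(k, i) with i counting down-moves:
  k=0: S(0,0) = 1.0200
  k=1: S(1,0) = 1.1027; S(1,1) = 0.9435
  k=2: S(2,0) = 1.1921; S(2,1) = 1.0200; S(2,2) = 0.8728
  k=3: S(3,0) = 1.2887; S(3,1) = 1.1027; S(3,2) = 0.9435; S(3,3) = 0.8073
Terminal payoffs V(N, i) = max(S_T - K, 0):
  V(3,0) = 0.278694; V(3,1) = 0.092681; V(3,2) = 0.000000; V(3,3) = 0.000000
Backward induction: V(k, i) = exp(-r*dt) * [p * V(k+1, i) + (1-p) * V(k+1, i+1)].
  V(2,0) = exp(-r*dt) * [p*0.278694 + (1-p)*0.092681] = 0.187521
  V(2,1) = exp(-r*dt) * [p*0.092681 + (1-p)*0.000000] = 0.047504
  V(2,2) = exp(-r*dt) * [p*0.000000 + (1-p)*0.000000] = 0.000000
  V(1,0) = exp(-r*dt) * [p*0.187521 + (1-p)*0.047504] = 0.119013
  V(1,1) = exp(-r*dt) * [p*0.047504 + (1-p)*0.000000] = 0.024348
  V(0,0) = exp(-r*dt) * [p*0.119013 + (1-p)*0.024348] = 0.072737


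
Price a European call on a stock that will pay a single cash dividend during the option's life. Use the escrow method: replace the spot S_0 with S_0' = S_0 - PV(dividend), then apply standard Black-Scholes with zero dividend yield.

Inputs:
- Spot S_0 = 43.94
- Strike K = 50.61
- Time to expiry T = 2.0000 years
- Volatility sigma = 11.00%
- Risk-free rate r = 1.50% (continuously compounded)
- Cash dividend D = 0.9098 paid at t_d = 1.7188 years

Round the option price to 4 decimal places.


PV(D) = D * exp(-r * t_d) = 0.9098 * 0.97454752 = 0.88664333
S_0' = S_0 - PV(D) = 43.9400 - 0.88664333 = 43.05335667
d1 = (ln(S_0'/K) + (r + sigma^2/2)*T) / (sigma*sqrt(T)) = -0.76887568
d2 = d1 - sigma*sqrt(T) = -0.92443917
exp(-rT) = 0.97044553
N(d1) = 0.22098356; N(d2) = 0.17762885
C = S_0' * N(d1) - K * exp(-rT) * N(d2) = 43.05335667 * 0.22098356 - 50.6100 * 0.97044553 * 0.17762885 = 0.7900

Answer: Price = 0.7900


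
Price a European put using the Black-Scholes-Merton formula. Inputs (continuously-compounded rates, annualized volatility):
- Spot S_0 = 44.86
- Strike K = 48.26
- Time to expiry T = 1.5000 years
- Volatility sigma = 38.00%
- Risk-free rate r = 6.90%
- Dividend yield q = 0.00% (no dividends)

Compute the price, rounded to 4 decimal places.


Answer: Price = 7.4753

Derivation:
d1 = (ln(S/K) + (r - q + 0.5*sigma^2) * T) / (sigma * sqrt(T)) = 0.29811465
d2 = d1 - sigma * sqrt(T) = -0.16728840
exp(-rT) = 0.90167602; exp(-qT) = 1.00000000
P = K * exp(-rT) * N(-d2) - S_0 * exp(-qT) * N(-d1)
N(-d1) = 0.38280783; N(-d2) = 0.56642843
P = 48.2600 * 0.90167602 * 0.56642843 - 44.8600 * 1.00000000 * 0.38280783 = 7.4753


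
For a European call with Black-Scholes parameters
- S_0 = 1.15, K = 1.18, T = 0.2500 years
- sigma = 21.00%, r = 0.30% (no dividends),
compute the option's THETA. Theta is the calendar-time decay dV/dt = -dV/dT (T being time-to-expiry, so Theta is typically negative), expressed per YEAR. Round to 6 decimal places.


Answer: Theta = -0.096063

Derivation:
d1 = -0.1856190105; d2 = -0.2906190105
phi(d1) = 0.3921284785; exp(-qT) = 1.0000000000; exp(-rT) = 0.9992502812
Theta = -S*exp(-qT)*phi(d1)*sigma/(2*sqrt(T)) - r*K*exp(-rT)*N(d2) + q*S*exp(-qT)*N(d1)
N(d1) = 0.4263717722; N(d2) = 0.3856713595; sqrt(T) = 0.5000000000
Term 1 = -1.1500 * 1.0000000000 * 0.3921284785 * 0.2100 / (2 * 0.5000000000) = -0.0946990276
Term 2 = -0.0030 * 1.1800 * 0.9992502812 * 0.3856713595 = -0.0013642530
Term 3 = 0 (no dividend yield, q = 0)
Theta = -0.0946990276 + (-0.0013642530) + (0.0000000000) = -0.096063


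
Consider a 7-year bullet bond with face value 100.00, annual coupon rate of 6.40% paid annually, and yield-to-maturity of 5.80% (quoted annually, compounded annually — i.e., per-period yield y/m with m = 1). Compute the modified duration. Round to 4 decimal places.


Coupon per period c = face * coupon_rate / m = 6.400000
Periods per year m = 1; per-period yield y/m = 0.058000
Number of cashflows N = 7
Cashflows (t years, CF_t, discount factor 1/(1+y/m)^(m*t), PV):
  t = 1.0000: CF_t = 6.400000, DF = 0.945180, PV = 6.049149
  t = 2.0000: CF_t = 6.400000, DF = 0.893364, PV = 5.717532
  t = 3.0000: CF_t = 6.400000, DF = 0.844390, PV = 5.404095
  t = 4.0000: CF_t = 6.400000, DF = 0.798100, PV = 5.107840
  t = 5.0000: CF_t = 6.400000, DF = 0.754348, PV = 4.827826
  t = 6.0000: CF_t = 6.400000, DF = 0.712994, PV = 4.563163
  t = 7.0000: CF_t = 106.400000, DF = 0.673908, PV = 71.703764
Price P = sum_t PV_t = 103.373370
First compute Macaulay numerator sum_t t * PV_t:
  t * PV_t at t = 1.0000: 6.049149
  t * PV_t at t = 2.0000: 11.435065
  t * PV_t at t = 3.0000: 16.212285
  t * PV_t at t = 4.0000: 20.431361
  t * PV_t at t = 5.0000: 24.139131
  t * PV_t at t = 6.0000: 27.378977
  t * PV_t at t = 7.0000: 501.926348
Macaulay duration D = 607.572317 / 103.373370 = 5.877455
Modified duration = D / (1 + y/m) = 5.877455 / (1 + 0.058000) = 5.555250

Answer: Modified duration = 5.5553


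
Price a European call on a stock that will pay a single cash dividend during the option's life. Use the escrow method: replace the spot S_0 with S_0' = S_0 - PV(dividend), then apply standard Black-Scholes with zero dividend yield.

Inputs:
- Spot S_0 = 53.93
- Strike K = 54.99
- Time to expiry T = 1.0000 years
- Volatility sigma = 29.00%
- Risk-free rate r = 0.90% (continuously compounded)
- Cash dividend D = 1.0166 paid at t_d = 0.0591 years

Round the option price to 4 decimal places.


PV(D) = D * exp(-r * t_d) = 1.0166 * 0.99946824 = 1.01605941
S_0' = S_0 - PV(D) = 53.9300 - 1.01605941 = 52.91394059
d1 = (ln(S_0'/K) + (r + sigma^2/2)*T) / (sigma*sqrt(T)) = 0.04332924
d2 = d1 - sigma*sqrt(T) = -0.24667076
exp(-rT) = 0.99104038
N(d1) = 0.51728046; N(d2) = 0.40258152
C = S_0' * N(d1) - K * exp(-rT) * N(d2) = 52.91394059 * 0.51728046 - 54.9900 * 0.99104038 * 0.40258152 = 5.4317

Answer: Price = 5.4317


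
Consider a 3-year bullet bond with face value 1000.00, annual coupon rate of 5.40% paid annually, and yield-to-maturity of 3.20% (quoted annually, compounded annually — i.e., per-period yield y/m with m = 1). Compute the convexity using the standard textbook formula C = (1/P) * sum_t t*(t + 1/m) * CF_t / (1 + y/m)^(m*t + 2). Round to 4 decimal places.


Coupon per period c = face * coupon_rate / m = 54.000000
Periods per year m = 1; per-period yield y/m = 0.032000
Number of cashflows N = 3
Cashflows (t years, CF_t, discount factor 1/(1+y/m)^(m*t), PV):
  t = 1.0000: CF_t = 54.000000, DF = 0.968992, PV = 52.325581
  t = 2.0000: CF_t = 54.000000, DF = 0.938946, PV = 50.703083
  t = 3.0000: CF_t = 1054.000000, DF = 0.909831, PV = 958.962267
Price P = sum_t PV_t = 1061.990931
Convexity numerator sum_t t*(t + 1/m) * CF_t / (1+y/m)^(m*t + 2):
  t = 1.0000: term = 98.261788
  t = 2.0000: term = 285.644733
  t = 3.0000: term = 10804.965150
Convexity = (1/P) * sum = 11188.871672 / 1061.990931 = 10.535751

Answer: Convexity = 10.5358
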